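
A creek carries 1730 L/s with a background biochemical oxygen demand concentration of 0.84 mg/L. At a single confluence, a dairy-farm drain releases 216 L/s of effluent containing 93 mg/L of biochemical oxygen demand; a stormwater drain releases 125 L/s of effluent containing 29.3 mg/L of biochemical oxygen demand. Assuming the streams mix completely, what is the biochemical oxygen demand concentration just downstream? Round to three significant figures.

12.2 mg/L

Mixed concentration C = ΣQC/ΣQ = (1730·0.8400 + 216.0·93.00 + 125.0·29.30) / 2071 = 25200/2071 = 12.17 mg/L.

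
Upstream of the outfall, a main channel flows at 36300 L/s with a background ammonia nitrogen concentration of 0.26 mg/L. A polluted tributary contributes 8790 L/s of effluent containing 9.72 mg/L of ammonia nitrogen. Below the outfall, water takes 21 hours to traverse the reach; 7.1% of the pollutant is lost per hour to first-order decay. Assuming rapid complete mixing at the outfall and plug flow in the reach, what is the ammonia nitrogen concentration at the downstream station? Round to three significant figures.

Mass balance: C = (36300·0.2600 + 8790·9.720) / 45090 = 94880/45090 = 2.104 mg/L.
7.1%/h lost → k = −ln(1 − 0.071) = 0.07365 h⁻¹.
Applying C = C₀e^(−kt): 2.104 × 0.2130 = 0.4481 mg/L.

0.448 mg/L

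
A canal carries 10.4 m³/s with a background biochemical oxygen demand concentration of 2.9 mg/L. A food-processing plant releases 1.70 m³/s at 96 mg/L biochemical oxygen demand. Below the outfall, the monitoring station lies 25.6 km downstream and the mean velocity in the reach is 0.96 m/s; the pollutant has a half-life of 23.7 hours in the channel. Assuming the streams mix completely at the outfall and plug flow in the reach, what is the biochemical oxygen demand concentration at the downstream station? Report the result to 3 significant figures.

Mixed concentration C = ΣQC/ΣQ = (10.40·2.900 + 1.700·96.00) / 12.10 = 193.4/12.10 = 15.98 mg/L.
Travel time t = 25.6·1000 / 0.96 = 26670 s = 7.407 h.
Half-life 23.7 h → k = ln 2 / 23.7 = 0.02925 h⁻¹ = 0.7019 d⁻¹.
Applying C = C₀e^(−kt): 15.98 × 0.8052 = 12.87 mg/L.

12.9 mg/L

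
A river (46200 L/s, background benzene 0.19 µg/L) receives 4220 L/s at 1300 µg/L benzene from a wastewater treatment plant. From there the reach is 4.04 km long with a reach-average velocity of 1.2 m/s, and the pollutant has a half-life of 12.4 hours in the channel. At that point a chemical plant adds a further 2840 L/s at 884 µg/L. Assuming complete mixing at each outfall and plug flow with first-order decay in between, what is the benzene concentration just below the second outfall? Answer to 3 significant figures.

145 µg/L

Mass balance: C = (46200·0.1900 + 4220·1300) / 50420 = 5495000/50420 = 109.0 µg/L; combined flow 50420 L/s.
Travel time t = 4.04·1000 / 1.2 = 3367 s = 0.9352 h.
Half-life 12.4 h → k = ln 2 / 12.4 = 0.05590 h⁻¹ = 1.342 d⁻¹.
Decay over the reach: 109.0·exp(−kt) = 109.0·0.9491 = 103.4 µg/L.
Second outfall: C = (50420·103.4 + 2840·884.0)/53260 = 145.1 µg/L.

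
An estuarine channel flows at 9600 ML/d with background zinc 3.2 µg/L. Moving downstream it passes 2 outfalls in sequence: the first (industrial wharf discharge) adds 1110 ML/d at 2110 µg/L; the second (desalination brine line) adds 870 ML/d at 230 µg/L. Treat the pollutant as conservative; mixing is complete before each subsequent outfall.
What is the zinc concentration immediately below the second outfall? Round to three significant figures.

Outfall 1: combined Q = 10710 ML/d; C = (9600·3.200 + 1110·2110)/10710 = 221.6 µg/L.
Outfall 2: combined Q = 11580 ML/d; C = (10710·221.6 + 870.0·230.0)/11580 = 222.2 µg/L.

222 µg/L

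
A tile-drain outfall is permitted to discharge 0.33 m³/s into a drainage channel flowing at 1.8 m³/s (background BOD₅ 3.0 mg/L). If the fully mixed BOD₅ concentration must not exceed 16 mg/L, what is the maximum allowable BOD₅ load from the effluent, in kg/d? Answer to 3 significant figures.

2480 kg/d

Mass balance at the limit: 1.800·3.000 + 0.3300·Cₑ = 2.130·16 → Cₑ = 86.91 mg/L.
Load = 0.3300 m³/s × 86.91 g/m³ × 86 400 s/d = 2478 kg/d.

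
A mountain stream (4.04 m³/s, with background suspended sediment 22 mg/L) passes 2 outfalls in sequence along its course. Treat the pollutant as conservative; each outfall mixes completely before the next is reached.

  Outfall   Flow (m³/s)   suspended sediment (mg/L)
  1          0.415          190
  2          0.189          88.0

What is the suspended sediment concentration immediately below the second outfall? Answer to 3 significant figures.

Below outfall 1: Q → 4.455 m³/s, C = (4.040·22.00 + 0.4150·190.0)/4.455 = 37.65 mg/L.
Below outfall 2: Q → 4.644 m³/s, C = (4.455·37.65 + 0.1890·88.00)/4.644 = 39.70 mg/L.

39.7 mg/L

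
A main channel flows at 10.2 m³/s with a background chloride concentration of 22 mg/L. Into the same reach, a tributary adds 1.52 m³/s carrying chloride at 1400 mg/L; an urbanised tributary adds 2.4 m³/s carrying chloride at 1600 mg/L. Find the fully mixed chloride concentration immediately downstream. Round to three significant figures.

After mixing, C = (10.20·22.00 + 1.520·1400 + 2.400·1600) / 14.12 = 6192/14.12 = 438.6 mg/L.

439 mg/L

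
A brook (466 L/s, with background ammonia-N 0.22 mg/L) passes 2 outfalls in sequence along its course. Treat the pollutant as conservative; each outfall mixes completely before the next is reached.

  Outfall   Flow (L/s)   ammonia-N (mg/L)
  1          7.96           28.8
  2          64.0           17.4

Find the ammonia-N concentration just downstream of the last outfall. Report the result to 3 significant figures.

2.69 mg/L

Outfall 1: combined Q = 474.0 L/s; C = (466.0·0.2200 + 7.960·28.80)/474.0 = 0.7000 mg/L.
Outfall 2: combined Q = 538.0 L/s; C = (474.0·0.7000 + 64.00·17.40)/538.0 = 2.687 mg/L.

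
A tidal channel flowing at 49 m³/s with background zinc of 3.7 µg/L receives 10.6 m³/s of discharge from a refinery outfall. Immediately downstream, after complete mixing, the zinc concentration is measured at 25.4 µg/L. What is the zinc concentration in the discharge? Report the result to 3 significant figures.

Mass balance: 49.00·3.700 + 10.60·Cₑ = 59.60·25.40
→ Cₑ = (59.60·25.40 − 49.00·3.700) / 10.60 = 125.7 µg/L.

126 µg/L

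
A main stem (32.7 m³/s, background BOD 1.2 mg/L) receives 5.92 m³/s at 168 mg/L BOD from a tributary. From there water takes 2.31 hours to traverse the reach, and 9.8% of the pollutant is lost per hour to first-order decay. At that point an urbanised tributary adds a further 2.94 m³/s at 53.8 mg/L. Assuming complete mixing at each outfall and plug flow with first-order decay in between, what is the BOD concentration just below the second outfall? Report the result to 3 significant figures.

Mass balance: C = (32.70·1.200 + 5.920·168.0) / 38.62 = 1034/38.62 = 26.77 mg/L; combined flow 38.62 m³/s.
9.8%/h lost → k = −ln(1 − 0.098) = 0.1031 h⁻¹.
First-order decay: C = 26.77·exp(−k·t) = 26.77·0.7880 = 21.09 mg/L.
At the second outfall, C = (38.62·21.09 + 2.940·53.80) / (38.62 + 2.940) = 23.41 mg/L.

23.4 mg/L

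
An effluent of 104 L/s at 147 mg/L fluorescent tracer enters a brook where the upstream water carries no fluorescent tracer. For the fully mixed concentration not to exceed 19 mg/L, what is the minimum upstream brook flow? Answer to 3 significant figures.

Set C_mix = 19: (Q·0 + 104.0·147.0) / (Q + 104.0) = 19
→ Q = 104.0·(147.0 − 19)/(19 − 0) = 700.6 L/s.

701 L/s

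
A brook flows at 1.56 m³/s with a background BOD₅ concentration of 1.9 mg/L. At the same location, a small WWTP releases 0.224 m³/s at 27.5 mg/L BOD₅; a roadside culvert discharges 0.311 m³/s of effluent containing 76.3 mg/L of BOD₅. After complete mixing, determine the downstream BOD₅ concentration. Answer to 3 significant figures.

15.7 mg/L

After mixing, C = (1.560·1.900 + 0.2240·27.50 + 0.3110·76.30) / 2.095 = 32.85/2.095 = 15.68 mg/L.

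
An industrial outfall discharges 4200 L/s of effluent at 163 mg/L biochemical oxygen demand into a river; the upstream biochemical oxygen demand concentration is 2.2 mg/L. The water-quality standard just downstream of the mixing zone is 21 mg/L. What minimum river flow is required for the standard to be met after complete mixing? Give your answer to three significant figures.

31700 L/s

Set C_mix = 21: (Q·2.200 + 4200·163.0) / (Q + 4200) = 21
→ Q = 4200·(163.0 − 21)/(21 − 2.200) = 31720 L/s.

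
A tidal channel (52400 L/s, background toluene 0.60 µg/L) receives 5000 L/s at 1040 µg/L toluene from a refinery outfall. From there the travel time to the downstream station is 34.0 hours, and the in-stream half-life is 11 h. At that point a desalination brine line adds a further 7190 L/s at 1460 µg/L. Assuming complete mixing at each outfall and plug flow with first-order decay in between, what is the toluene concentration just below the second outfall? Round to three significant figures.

After mixing, C = (52400·0.6000 + 5000·1040) / 57400 = 5231000/57400 = 91.14 µg/L; combined flow 57400 L/s.
Half-life 11 h → k = ln 2 / 11 = 0.06301 h⁻¹ = 1.512 d⁻¹.
Applying C = C₀e^(−kt): 91.14 × 0.1174 = 10.70 µg/L.
Second outfall: C = (57400·10.70 + 7190·1460)/64590 = 172.0 µg/L.

172 µg/L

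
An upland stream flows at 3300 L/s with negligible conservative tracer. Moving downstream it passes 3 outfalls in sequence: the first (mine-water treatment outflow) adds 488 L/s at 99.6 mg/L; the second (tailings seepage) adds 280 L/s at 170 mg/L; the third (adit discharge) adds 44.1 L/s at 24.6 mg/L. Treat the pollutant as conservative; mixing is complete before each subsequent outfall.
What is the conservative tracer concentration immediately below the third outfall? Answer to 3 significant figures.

23.7 mg/L

Below outfall 1: Q → 3788 L/s, C = (3300·0 + 488.0·99.60)/3788 = 12.83 mg/L.
Below outfall 2: Q → 4068 L/s, C = (3788·12.83 + 280.0·170.0)/4068 = 23.65 mg/L.
Below outfall 3: Q → 4112 L/s, C = (4068·23.65 + 44.10·24.60)/4112 = 23.66 mg/L.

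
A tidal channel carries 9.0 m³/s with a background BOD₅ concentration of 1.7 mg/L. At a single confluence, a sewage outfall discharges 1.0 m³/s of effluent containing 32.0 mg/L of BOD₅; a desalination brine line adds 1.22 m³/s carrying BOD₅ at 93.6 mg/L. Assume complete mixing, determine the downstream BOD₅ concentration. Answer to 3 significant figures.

Mixed concentration C = ΣQC/ΣQ = (9.000·1.700 + 1.000·32.00 + 1.220·93.60) / 11.22 = 161.5/11.22 = 14.39 mg/L.

14.4 mg/L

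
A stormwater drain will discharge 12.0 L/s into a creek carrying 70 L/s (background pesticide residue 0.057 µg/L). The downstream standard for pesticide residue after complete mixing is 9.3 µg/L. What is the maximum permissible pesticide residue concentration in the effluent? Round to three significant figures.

At the limit, (Qr·Cr + Qe·Cₑ)/(Qr + Qe) = 9.3:
Cₑ = (82.00·9.3 − 70.00·0.05700) / 12.00 = 63.22 µg/L.

63.2 µg/L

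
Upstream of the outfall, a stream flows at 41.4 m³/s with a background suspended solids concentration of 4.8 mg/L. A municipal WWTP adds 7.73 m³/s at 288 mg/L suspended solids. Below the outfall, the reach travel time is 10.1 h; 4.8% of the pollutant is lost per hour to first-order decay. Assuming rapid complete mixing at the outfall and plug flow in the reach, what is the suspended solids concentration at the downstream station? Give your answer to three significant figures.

Flow-weighted average: C = (41.40·4.800 + 7.730·288.0) / 49.13 = 2425/49.13 = 49.36 mg/L.
4.8%/h lost → k = −ln(1 − 0.048) = 0.04919 h⁻¹.
Applying C = C₀e^(−kt): 49.36 × 0.6085 = 30.03 mg/L.

30.0 mg/L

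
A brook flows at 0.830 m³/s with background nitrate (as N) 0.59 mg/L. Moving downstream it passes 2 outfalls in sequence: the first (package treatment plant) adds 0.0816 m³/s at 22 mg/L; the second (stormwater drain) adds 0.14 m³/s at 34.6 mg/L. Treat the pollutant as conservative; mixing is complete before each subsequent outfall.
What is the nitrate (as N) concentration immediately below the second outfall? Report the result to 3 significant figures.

Outfall 1: combined Q = 0.9116 m³/s; C = (0.8300·0.5900 + 0.08160·22.00)/0.9116 = 2.506 mg/L.
Outfall 2: combined Q = 1.052 m³/s; C = (0.9116·2.506 + 0.1400·34.60)/1.052 = 6.779 mg/L.

6.78 mg/L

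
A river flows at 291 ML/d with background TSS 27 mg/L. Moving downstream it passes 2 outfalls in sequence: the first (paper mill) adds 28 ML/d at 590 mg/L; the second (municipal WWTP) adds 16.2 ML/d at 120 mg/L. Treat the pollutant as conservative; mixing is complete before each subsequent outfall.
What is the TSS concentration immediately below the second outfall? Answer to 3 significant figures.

After outfall 1: Q = 291.0 + 28.00 = 319.0 ML/d; C = (291.0·27.00 + 28.00·590.0)/319.0 = 76.42 mg/L.
After outfall 2: Q = 319.0 + 16.20 = 335.2 ML/d; C = (319.0·76.42 + 16.20·120.0)/335.2 = 78.52 mg/L.

78.5 mg/L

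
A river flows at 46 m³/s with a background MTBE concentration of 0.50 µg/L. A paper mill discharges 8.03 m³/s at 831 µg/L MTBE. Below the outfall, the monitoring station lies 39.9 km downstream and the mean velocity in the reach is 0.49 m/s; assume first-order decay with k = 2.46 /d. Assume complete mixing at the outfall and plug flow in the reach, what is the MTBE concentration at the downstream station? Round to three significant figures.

Mass balance: C = (46.00·0.5000 + 8.030·831.0) / 54.03 = 6696/54.03 = 123.9 µg/L.
Travel time t = 39.9·1000 / 0.49 = 81430 s = 22.62 h.
First-order decay: C = 123.9·exp(−k·t) = 123.9·0.09843 = 12.20 µg/L.

12.2 µg/L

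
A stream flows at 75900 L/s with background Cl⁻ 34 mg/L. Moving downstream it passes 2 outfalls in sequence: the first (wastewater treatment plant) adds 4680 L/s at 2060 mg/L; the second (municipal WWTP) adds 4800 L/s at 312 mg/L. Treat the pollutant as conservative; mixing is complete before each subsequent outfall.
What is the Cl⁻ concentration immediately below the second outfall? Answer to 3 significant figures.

161 mg/L

Below outfall 1: Q → 80580 L/s, C = (75900·34.00 + 4680·2060)/80580 = 151.7 mg/L.
Below outfall 2: Q → 85380 L/s, C = (80580·151.7 + 4800·312.0)/85380 = 160.7 mg/L.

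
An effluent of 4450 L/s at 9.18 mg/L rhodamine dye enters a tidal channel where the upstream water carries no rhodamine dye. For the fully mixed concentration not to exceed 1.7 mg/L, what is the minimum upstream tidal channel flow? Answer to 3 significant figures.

19600 L/s

Set C_mix = 1.7: (Q·0 + 4450·9.180) / (Q + 4450) = 1.7
→ Q = 4450·(9.180 − 1.7)/(1.7 − 0) = 19580 L/s.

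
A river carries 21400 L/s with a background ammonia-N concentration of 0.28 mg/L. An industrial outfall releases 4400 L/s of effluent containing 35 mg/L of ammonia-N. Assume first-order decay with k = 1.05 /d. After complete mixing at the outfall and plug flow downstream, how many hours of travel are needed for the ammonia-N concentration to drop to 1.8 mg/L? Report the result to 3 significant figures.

Mass balance: C = (21400·0.2800 + 4400·35.00) / 25800 = 160000/25800 = 6.201 mg/L.
6.201·exp(−k·t) = 1.8 → t = ln(6.201/1.8)/k = 101800 s = 28.27 h.

28.3 h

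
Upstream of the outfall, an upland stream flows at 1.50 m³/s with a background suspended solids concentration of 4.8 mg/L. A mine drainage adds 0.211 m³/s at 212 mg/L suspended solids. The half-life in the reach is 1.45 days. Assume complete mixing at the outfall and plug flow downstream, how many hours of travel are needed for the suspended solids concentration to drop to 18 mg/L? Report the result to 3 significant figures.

26.2 h

Conservation of mass: C = (1.500·4.800 + 0.2110·212.0) / 1.711 = 51.93/1.711 = 30.35 mg/L.
Half-life 1.45 d → k = ln 2 / 1.45 = 0.4780 d⁻¹.
30.35·exp(−k·t) = 18 → t = ln(30.35/18)/k = 94430 s = 26.23 h.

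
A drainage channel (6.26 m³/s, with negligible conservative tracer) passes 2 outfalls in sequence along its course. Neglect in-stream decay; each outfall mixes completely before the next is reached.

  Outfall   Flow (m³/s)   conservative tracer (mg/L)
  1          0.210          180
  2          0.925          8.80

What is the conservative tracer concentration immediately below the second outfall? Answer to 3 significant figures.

6.21 mg/L

After outfall 1: Q = 6.260 + 0.2100 = 6.470 m³/s; C = (6.260·0 + 0.2100·180.0)/6.470 = 5.842 mg/L.
After outfall 2: Q = 6.470 + 0.9250 = 7.395 m³/s; C = (6.470·5.842 + 0.9250·8.800)/7.395 = 6.212 mg/L.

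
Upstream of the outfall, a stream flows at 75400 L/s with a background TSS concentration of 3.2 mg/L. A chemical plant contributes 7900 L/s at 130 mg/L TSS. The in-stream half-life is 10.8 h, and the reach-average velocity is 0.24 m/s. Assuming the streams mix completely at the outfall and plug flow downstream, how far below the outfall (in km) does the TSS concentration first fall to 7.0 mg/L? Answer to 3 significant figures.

Mass balance: C = (75400·3.200 + 7900·130.0) / 83300 = 1268000/83300 = 15.23 mg/L.
Half-life 10.8 h → k = ln 2 / 10.8 = 0.06418 h⁻¹ = 1.540 d⁻¹.
Set 15.23·exp(−k·t) = 7.0 → t = ln(15.23/7.0)/k = 43590 s = 12.11 h.
Distance = v·t = 0.24·43590 = 10460 m = 10.46 km.

10.5 km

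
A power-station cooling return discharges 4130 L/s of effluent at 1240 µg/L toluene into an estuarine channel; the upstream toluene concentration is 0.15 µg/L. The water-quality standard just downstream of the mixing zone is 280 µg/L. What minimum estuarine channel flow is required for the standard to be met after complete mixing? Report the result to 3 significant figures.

14200 L/s

Set C_mix = 280: (Q·0.1500 + 4130·1240) / (Q + 4130) = 280
→ Q = 4130·(1240 − 280)/(280 − 0.1500) = 14170 L/s.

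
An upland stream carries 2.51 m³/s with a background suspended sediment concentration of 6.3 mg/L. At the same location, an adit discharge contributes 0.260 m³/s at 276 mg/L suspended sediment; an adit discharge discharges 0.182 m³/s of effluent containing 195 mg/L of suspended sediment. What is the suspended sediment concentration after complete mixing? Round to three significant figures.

41.7 mg/L

Mixed concentration C = ΣQC/ΣQ = (2.510·6.300 + 0.2600·276.0 + 0.1820·195.0) / 2.952 = 123.1/2.952 = 41.69 mg/L.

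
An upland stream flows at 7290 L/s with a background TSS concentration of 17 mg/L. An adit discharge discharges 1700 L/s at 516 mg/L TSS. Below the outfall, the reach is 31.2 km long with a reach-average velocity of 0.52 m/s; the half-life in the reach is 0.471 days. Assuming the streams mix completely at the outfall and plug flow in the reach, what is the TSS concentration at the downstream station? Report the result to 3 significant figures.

40.1 mg/L

Flow-weighted average: C = (7290·17.00 + 1700·516.0) / 8990 = 1001000/8990 = 111.4 mg/L.
Travel time t = 31.2·1000 / 0.52 = 60000 s = 16.67 h.
Half-life 0.471 d → k = ln 2 / 0.471 = 1.472 d⁻¹.
After decay, C = 111.4 × e^(−kt) = 111.4 × 0.3599 = 40.08 mg/L.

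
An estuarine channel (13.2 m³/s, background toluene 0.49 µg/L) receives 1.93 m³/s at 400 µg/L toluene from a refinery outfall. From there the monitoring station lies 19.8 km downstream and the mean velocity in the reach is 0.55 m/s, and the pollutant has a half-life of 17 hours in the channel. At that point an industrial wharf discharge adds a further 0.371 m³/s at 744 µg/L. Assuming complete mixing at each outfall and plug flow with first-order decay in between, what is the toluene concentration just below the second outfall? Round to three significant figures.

Conservation of mass: C = (13.20·0.4900 + 1.930·400.0) / 15.13 = 778.5/15.13 = 51.45 µg/L; combined flow 15.13 m³/s.
Travel time t = 19.8·1000 / 0.55 = 36000 s = 10.00 h.
Half-life 17 h → k = ln 2 / 17 = 0.04077 h⁻¹ = 0.9786 d⁻¹.
Applying C = C₀e^(−kt): 51.45 × 0.6652 = 34.22 µg/L.
Second outfall: C = (15.13·34.22 + 0.3710·744.0)/15.50 = 51.21 µg/L.

51.2 µg/L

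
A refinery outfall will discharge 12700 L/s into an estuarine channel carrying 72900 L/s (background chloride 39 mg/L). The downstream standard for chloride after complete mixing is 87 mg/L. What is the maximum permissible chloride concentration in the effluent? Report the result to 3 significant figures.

At the limit, (Qr·Cr + Qe·Cₑ)/(Qr + Qe) = 87:
Cₑ = (85600·87 − 72900·39.00) / 12700 = 362.5 mg/L.

363 mg/L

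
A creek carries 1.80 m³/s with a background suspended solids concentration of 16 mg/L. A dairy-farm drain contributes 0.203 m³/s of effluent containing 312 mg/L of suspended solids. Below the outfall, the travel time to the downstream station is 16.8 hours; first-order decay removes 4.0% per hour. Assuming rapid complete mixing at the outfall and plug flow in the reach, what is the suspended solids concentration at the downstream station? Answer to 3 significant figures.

Mixed concentration C = ΣQC/ΣQ = (1.800·16.00 + 0.2030·312.0) / 2.003 = 92.14/2.003 = 46.00 mg/L.
4.0%/h lost → k = −ln(1 − 0.04) = 0.04082 h⁻¹.
First-order decay: C = 46.00·exp(−k·t) = 46.00·0.5037 = 23.17 mg/L.

23.2 mg/L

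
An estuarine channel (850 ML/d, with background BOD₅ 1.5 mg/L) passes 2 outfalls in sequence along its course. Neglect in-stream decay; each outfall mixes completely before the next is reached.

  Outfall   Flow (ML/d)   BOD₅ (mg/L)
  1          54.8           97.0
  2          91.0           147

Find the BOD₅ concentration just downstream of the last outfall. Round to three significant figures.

20.1 mg/L

Below outfall 1: Q → 904.8 ML/d, C = (850.0·1.500 + 54.80·97.00)/904.8 = 7.284 mg/L.
Below outfall 2: Q → 995.8 ML/d, C = (904.8·7.284 + 91.00·147.0)/995.8 = 20.05 mg/L.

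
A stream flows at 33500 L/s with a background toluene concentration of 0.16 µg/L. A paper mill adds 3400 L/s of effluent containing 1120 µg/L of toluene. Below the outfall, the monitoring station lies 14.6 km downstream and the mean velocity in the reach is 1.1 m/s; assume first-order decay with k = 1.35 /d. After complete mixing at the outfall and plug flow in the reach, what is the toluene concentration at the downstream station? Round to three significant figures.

84.0 µg/L

Conservation of mass: C = (33500·0.1600 + 3400·1120) / 36900 = 3813000/36900 = 103.3 µg/L.
Travel time t = 14.6·1000 / 1.1 = 13270 s = 3.687 h.
Decay over the reach: 103.3·exp(−kt) = 103.3·0.8127 = 83.99 µg/L.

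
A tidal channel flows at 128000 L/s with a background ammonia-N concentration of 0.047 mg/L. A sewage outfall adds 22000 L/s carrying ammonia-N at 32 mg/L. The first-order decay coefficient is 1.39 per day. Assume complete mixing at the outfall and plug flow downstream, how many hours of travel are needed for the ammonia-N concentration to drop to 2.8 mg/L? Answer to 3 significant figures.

9.07 h

After mixing, C = (128000·0.04700 + 22000·32.00) / 150000 = 710000/150000 = 4.733 mg/L.
4.733·exp(−k·t) = 2.8 → t = ln(4.733/2.8)/k = 32640 s = 9.065 h.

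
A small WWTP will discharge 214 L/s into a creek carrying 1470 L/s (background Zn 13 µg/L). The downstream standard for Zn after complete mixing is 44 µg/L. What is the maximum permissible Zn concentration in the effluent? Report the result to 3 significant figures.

At the limit, (Qr·Cr + Qe·Cₑ)/(Qr + Qe) = 44:
Cₑ = (1684·44 − 1470·13.00) / 214.0 = 256.9 µg/L.

257 µg/L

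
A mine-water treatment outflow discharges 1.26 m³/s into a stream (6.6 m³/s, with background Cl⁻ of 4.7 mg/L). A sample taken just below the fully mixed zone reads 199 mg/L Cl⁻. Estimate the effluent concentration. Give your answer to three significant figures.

1220 mg/L

Mass balance: 6.600·4.700 + 1.260·Cₑ = 7.860·199.0
→ Cₑ = (7.860·199.0 − 6.600·4.700) / 1.260 = 1217 mg/L.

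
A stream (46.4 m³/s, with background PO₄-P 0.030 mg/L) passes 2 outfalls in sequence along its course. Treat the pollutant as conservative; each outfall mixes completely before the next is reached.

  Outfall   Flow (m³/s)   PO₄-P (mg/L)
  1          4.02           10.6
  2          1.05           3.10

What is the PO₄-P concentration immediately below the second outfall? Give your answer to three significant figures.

0.918 mg/L

Outfall 1: combined Q = 50.42 m³/s; C = (46.40·0.03000 + 4.020·10.60)/50.42 = 0.8727 mg/L.
Outfall 2: combined Q = 51.47 m³/s; C = (50.42·0.8727 + 1.050·3.100)/51.47 = 0.9182 mg/L.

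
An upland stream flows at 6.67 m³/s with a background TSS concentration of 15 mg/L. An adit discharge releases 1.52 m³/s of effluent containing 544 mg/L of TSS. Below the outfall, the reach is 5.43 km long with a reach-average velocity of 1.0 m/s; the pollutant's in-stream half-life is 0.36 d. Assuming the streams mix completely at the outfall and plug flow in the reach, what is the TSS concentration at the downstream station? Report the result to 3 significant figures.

100 mg/L

After mixing, C = (6.670·15.00 + 1.520·544.0) / 8.190 = 926.9/8.190 = 113.2 mg/L.
Travel time t = 5.43·1000 / 1.0 = 5430 s = 1.508 h.
Half-life 0.36 d → k = ln 2 / 0.36 = 1.925 d⁻¹.
First-order decay: C = 113.2·exp(−k·t) = 113.2·0.8860 = 100.3 mg/L.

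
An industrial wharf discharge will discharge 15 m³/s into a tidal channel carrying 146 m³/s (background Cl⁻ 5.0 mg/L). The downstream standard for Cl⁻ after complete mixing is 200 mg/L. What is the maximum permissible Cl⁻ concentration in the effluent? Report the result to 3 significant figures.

At the limit, (Qr·Cr + Qe·Cₑ)/(Qr + Qe) = 200:
Cₑ = (161.0·200 − 146.0·5.000) / 15.00 = 2098 mg/L.

2100 mg/L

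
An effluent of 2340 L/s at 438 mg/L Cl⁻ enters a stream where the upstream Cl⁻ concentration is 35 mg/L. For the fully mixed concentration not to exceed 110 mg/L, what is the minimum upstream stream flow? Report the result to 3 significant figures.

10200 L/s

Set C_mix = 110: (Q·35.00 + 2340·438.0) / (Q + 2340) = 110
→ Q = 2340·(438.0 − 110)/(110 − 35.00) = 10230 L/s.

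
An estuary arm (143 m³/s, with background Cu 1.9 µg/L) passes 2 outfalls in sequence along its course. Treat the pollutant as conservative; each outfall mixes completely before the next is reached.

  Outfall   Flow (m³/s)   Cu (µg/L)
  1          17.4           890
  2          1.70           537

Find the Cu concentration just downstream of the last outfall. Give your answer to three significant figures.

Below outfall 1: Q → 160.4 m³/s, C = (143.0·1.900 + 17.40·890.0)/160.4 = 98.24 µg/L.
Below outfall 2: Q → 162.1 m³/s, C = (160.4·98.24 + 1.700·537.0)/162.1 = 102.8 µg/L.

103 µg/L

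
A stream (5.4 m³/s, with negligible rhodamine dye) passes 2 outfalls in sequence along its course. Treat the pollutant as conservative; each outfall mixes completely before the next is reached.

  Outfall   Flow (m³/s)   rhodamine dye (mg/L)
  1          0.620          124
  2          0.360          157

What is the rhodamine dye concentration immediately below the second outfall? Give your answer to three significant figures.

20.9 mg/L

Outfall 1: combined Q = 6.020 m³/s; C = (5.400·0 + 0.6200·124.0)/6.020 = 12.77 mg/L.
Outfall 2: combined Q = 6.380 m³/s; C = (6.020·12.77 + 0.3600·157.0)/6.380 = 20.91 mg/L.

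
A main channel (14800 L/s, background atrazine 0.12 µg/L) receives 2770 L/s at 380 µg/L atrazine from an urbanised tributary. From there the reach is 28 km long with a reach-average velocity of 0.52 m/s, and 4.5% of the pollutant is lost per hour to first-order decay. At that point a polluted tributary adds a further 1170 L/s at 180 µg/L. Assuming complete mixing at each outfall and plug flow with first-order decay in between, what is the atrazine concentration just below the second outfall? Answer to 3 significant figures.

After mixing, C = (14800·0.1200 + 2770·380.0) / 17570 = 1054000/17570 = 60.01 µg/L; combined flow 17570 L/s.
Travel time t = 28·1000 / 0.52 = 53850 s = 14.96 h.
4.5%/h lost → k = −ln(1 − 0.045) = 0.04604 h⁻¹.
First-order decay: C = 60.01·exp(−k·t) = 60.01·0.5022 = 30.14 µg/L.
At the second outfall, C = (17570·30.14 + 1170·180.0) / (17570 + 1170) = 39.50 µg/L.

39.5 µg/L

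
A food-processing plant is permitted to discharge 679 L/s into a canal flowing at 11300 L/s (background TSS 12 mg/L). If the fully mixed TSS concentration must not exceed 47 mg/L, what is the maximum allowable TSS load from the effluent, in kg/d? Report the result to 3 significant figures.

36900 kg/d

Mass balance at the limit: 11300·12.00 + 679.0·Cₑ = 11980·47 → Cₑ = 629.5 mg/L.
679.0 L/s = 0.6790 m³/s. Load = 0.6790 m³/s × 629.5 g/m³ × 86 400 s/d = 36930 kg/d.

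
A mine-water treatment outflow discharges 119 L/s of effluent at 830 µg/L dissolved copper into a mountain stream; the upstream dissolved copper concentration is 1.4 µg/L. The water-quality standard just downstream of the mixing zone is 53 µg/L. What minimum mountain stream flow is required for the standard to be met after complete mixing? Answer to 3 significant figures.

1790 L/s

Set C_mix = 53: (Q·1.400 + 119.0·830.0) / (Q + 119.0) = 53
→ Q = 119.0·(830.0 − 53)/(53 − 1.400) = 1792 L/s.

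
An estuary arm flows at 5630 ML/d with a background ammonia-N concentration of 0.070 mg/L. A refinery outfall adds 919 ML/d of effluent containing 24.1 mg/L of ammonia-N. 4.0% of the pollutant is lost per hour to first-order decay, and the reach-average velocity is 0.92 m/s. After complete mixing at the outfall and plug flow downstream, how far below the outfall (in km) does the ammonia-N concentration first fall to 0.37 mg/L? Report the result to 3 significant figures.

181 km

Mass balance: C = (5630·0.07000 + 919.0·24.10) / 6549 = 22540/6549 = 3.442 mg/L.
4.0%/h lost → k = −ln(1 − 0.04) = 0.04082 h⁻¹.
Set 3.442·exp(−k·t) = 0.37 → t = ln(3.442/0.37)/k = 196700 s = 54.64 h.
Distance = v·t = 0.92·196700 = 181000 m = 181.0 km.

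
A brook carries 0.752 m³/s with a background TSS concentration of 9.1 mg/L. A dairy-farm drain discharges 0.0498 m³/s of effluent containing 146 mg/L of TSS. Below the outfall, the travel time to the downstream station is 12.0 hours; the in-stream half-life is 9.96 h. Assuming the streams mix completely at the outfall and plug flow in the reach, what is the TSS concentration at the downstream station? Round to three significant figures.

After mixing, C = (0.7520·9.100 + 0.04980·146.0) / 0.8018 = 14.11/0.8018 = 17.60 mg/L.
Half-life 9.96 h → k = ln 2 / 9.96 = 0.06959 h⁻¹ = 1.670 d⁻¹.
Applying C = C₀e^(−kt): 17.60 × 0.4338 = 7.637 mg/L.

7.64 mg/L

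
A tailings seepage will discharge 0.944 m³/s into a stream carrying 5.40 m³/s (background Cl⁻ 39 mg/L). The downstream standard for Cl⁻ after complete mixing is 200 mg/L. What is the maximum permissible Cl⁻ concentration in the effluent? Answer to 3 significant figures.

At the limit, (Qr·Cr + Qe·Cₑ)/(Qr + Qe) = 200:
Cₑ = (6.344·200 − 5.400·39.00) / 0.9440 = 1121 mg/L.

1120 mg/L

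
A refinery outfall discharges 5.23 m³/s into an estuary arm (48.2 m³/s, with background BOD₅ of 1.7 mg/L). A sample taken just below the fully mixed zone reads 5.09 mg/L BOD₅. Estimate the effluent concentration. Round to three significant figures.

36.3 mg/L

Mass balance: 48.20·1.700 + 5.230·Cₑ = 53.43·5.090
→ Cₑ = (53.43·5.090 − 48.20·1.700) / 5.230 = 36.33 mg/L.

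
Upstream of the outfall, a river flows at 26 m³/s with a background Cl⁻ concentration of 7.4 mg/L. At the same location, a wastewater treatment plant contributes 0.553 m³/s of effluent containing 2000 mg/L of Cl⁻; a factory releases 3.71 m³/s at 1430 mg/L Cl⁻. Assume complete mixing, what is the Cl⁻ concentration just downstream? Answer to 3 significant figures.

Conservation of mass: C = (26.00·7.400 + 0.5530·2000 + 3.710·1430) / 30.26 = 6604/30.26 = 218.2 mg/L.

218 mg/L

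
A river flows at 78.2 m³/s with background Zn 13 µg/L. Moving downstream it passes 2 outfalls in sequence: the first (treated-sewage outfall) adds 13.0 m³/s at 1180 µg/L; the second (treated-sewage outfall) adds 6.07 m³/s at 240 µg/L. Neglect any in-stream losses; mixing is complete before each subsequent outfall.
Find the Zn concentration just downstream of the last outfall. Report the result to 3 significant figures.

183 µg/L

Outfall 1: combined Q = 91.20 m³/s; C = (78.20·13.00 + 13.00·1180)/91.20 = 179.3 µg/L.
Outfall 2: combined Q = 97.27 m³/s; C = (91.20·179.3 + 6.070·240.0)/97.27 = 183.1 µg/L.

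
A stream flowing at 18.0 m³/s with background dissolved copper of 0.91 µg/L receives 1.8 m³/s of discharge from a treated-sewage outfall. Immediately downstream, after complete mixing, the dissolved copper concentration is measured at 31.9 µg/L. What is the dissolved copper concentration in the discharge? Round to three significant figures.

Mass balance: 18.00·0.9100 + 1.800·Cₑ = 19.80·31.90
→ Cₑ = (19.80·31.90 − 18.00·0.9100) / 1.800 = 341.8 µg/L.

342 µg/L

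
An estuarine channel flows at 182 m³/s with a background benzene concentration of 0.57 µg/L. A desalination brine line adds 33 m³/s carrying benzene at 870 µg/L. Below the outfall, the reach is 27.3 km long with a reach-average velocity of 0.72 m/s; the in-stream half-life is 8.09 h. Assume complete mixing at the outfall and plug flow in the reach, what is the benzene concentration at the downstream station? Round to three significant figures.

Mixed concentration C = ΣQC/ΣQ = (182.0·0.5700 + 33.00·870.0) / 215.0 = 28810/215.0 = 134.0 µg/L.
Travel time t = 27.3·1000 / 0.72 = 37920 s = 10.53 h.
Half-life 8.09 h → k = ln 2 / 8.09 = 0.08568 h⁻¹ = 2.056 d⁻¹.
First-order decay: C = 134.0·exp(−k·t) = 134.0·0.4056 = 54.36 µg/L.

54.4 µg/L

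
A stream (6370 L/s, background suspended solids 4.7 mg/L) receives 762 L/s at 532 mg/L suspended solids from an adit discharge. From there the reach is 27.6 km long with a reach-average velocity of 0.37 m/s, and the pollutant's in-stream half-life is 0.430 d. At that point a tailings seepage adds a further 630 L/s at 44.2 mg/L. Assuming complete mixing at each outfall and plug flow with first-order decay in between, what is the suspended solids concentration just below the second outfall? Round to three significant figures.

Flow-weighted average: C = (6370·4.700 + 762.0·532.0) / 7132 = 435300/7132 = 61.04 mg/L; combined flow 7132 L/s.
Travel time t = 27.6·1000 / 0.37 = 74590 s = 20.72 h.
Half-life 0.430 d → k = ln 2 / 0.430 = 1.612 d⁻¹.
After decay, C = 61.04 × e^(−kt) = 61.04 × 0.2486 = 15.18 mg/L.
Second outfall: C = (7132·15.18 + 630.0·44.20)/7762 = 17.53 mg/L.

17.5 mg/L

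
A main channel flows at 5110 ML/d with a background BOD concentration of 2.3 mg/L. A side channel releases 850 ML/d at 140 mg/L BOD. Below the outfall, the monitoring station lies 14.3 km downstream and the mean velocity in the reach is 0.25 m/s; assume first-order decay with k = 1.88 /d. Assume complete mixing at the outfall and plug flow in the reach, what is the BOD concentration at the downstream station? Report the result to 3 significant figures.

Conservation of mass: C = (5110·2.300 + 850.0·140.0) / 5960 = 130800/5960 = 21.94 mg/L.
Travel time t = 14.3·1000 / 0.25 = 57200 s = 15.89 h.
Decay over the reach: 21.94·exp(−kt) = 21.94·0.2880 = 6.319 mg/L.

6.32 mg/L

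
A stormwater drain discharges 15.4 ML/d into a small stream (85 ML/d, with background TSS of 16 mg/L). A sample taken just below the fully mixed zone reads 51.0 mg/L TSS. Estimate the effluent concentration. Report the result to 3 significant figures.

244 mg/L

Mass balance: 85.00·16.00 + 15.40·Cₑ = 100.4·51.00
→ Cₑ = (100.4·51.00 − 85.00·16.00) / 15.40 = 244.2 mg/L.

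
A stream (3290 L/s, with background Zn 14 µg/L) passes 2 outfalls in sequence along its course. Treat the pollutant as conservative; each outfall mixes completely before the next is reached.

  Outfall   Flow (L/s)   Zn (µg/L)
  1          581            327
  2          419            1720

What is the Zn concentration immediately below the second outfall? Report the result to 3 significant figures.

Below outfall 1: Q → 3871 L/s, C = (3290·14.00 + 581.0·327.0)/3871 = 60.98 µg/L.
Below outfall 2: Q → 4290 L/s, C = (3871·60.98 + 419.0·1720)/4290 = 223.0 µg/L.

223 µg/L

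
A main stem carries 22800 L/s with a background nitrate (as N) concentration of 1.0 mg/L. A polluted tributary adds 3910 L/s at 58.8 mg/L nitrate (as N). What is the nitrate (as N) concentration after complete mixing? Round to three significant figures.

9.46 mg/L

Mass balance: C = (22800·1.000 + 3910·58.80) / 26710 = 252700/26710 = 9.461 mg/L.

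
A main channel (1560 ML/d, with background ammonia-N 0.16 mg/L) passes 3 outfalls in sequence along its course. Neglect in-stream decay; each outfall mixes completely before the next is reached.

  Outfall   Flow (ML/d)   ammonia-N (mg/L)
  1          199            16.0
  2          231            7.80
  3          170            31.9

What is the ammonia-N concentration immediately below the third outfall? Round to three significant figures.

Outfall 1: combined Q = 1759 ML/d; C = (1560·0.1600 + 199.0·16.00)/1759 = 1.952 mg/L.
Outfall 2: combined Q = 1990 ML/d; C = (1759·1.952 + 231.0·7.800)/1990 = 2.631 mg/L.
Outfall 3: combined Q = 2160 ML/d; C = (1990·2.631 + 170.0·31.90)/2160 = 4.934 mg/L.

4.93 mg/L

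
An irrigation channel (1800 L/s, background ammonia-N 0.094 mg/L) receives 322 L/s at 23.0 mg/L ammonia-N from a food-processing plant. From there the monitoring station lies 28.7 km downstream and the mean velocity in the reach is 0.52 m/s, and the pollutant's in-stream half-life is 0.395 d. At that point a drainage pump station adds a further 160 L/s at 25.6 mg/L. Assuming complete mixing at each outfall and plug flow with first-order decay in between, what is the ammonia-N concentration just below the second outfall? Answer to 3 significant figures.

2.88 mg/L

Mixed concentration C = ΣQC/ΣQ = (1800·0.09400 + 322.0·23.00) / 2122 = 7575/2122 = 3.570 mg/L; combined flow 2122 L/s.
Travel time t = 28.7·1000 / 0.52 = 55190 s = 15.33 h.
Half-life 0.395 d → k = ln 2 / 0.395 = 1.755 d⁻¹.
Decay over the reach: 3.570·exp(−kt) = 3.570·0.3260 = 1.164 mg/L.
Second outfall: C = (2122·1.164 + 160.0·25.60)/2282 = 2.877 mg/L.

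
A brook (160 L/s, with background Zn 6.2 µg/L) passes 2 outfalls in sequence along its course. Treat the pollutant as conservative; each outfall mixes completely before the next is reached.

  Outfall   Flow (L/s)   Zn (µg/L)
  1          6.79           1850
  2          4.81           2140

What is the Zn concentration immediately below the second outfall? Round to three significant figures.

After outfall 1: Q = 160.0 + 6.790 = 166.8 L/s; C = (160.0·6.200 + 6.790·1850)/166.8 = 81.26 µg/L.
After outfall 2: Q = 166.8 + 4.810 = 171.6 L/s; C = (166.8·81.26 + 4.810·2140)/171.6 = 139.0 µg/L.

139 µg/L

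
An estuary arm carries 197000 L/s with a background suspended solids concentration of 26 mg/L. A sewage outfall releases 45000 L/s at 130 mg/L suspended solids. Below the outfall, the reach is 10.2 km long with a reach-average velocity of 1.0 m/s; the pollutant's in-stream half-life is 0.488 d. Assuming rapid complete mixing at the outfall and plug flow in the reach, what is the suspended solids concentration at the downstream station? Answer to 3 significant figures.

38.3 mg/L

After mixing, C = (197000·26.00 + 45000·130.0) / 242000 = 10970000/242000 = 45.34 mg/L.
Travel time t = 10.2·1000 / 1.0 = 10200 s = 2.833 h.
Half-life 0.488 d → k = ln 2 / 0.488 = 1.420 d⁻¹.
Applying C = C₀e^(−kt): 45.34 × 0.8456 = 38.34 mg/L.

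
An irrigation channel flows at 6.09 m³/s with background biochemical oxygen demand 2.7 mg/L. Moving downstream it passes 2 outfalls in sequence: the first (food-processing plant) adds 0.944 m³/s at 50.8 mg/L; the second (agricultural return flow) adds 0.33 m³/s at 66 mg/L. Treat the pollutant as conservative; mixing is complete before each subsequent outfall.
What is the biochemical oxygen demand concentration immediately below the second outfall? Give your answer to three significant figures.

11.7 mg/L

After outfall 1: Q = 6.090 + 0.9440 = 7.034 m³/s; C = (6.090·2.700 + 0.9440·50.80)/7.034 = 9.155 mg/L.
After outfall 2: Q = 7.034 + 0.3300 = 7.364 m³/s; C = (7.034·9.155 + 0.3300·66.00)/7.364 = 11.70 mg/L.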